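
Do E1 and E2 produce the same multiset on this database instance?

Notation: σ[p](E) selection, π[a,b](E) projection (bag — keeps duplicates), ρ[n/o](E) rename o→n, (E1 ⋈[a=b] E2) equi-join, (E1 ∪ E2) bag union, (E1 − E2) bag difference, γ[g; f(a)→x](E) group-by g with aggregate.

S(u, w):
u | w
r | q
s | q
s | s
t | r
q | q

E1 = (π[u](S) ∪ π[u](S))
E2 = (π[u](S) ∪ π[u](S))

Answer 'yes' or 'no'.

E1 subexpression sizes:
  S → 5
  π[u](S) → 5
  S → 5
  π[u](S) → 5
  (π[u](S) ∪ π[u](S)) → 10
E2 subexpression sizes:
  S → 5
  π[u](S) → 5
  S → 5
  π[u](S) → 5
  (π[u](S) ∪ π[u](S)) → 10

E1 and E2 produce the same multiset:
u
q
q
r
r
s
s
s
s
t
t

yes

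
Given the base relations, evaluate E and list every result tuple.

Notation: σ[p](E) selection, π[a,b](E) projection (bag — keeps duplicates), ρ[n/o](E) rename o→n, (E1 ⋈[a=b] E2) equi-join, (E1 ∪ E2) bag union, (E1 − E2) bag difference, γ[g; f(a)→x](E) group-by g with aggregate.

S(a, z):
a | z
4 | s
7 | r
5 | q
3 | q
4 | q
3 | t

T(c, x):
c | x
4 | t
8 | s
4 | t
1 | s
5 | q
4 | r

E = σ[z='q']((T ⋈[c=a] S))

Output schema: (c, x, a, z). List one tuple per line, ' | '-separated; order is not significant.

Stepwise |·|:
  T → 6
  S → 6
  (T ⋈[c=a] S) → 7
  σ[z='q']((T ⋈[c=a] S)) → 4

== RESULT ==
c | x | a | z
4 | r | 4 | q
4 | t | 4 | q
4 | t | 4 | q
5 | q | 5 | q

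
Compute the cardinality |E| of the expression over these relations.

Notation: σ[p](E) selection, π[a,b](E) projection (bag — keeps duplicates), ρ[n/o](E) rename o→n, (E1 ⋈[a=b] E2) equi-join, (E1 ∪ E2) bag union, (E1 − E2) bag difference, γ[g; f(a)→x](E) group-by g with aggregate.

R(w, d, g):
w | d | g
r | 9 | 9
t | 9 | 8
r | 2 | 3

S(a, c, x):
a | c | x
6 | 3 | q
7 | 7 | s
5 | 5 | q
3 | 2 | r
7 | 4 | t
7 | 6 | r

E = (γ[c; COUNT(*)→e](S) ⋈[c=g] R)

Per-node cardinality:
  S → 6
  γ[c; COUNT(*)→e](S) → 6
  R → 3
  (γ[c; COUNT(*)→e](S) ⋈[c=g] R) → 1

|E| = 1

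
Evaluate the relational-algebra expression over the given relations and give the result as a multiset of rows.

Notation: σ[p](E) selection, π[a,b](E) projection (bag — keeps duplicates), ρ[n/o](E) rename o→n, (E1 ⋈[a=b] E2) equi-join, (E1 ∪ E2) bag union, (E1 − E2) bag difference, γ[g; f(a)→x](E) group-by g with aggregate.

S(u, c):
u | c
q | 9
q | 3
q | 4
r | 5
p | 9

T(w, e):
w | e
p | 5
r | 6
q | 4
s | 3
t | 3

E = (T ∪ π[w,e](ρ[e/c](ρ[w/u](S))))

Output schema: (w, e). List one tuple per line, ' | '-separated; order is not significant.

Stepwise |·|:
  T → 5
  S → 5
  ρ[w/u](S) → 5
  ρ[e/c](ρ[w/u](S)) → 5
  π[w,e](ρ[e/c](ρ[w/u](S))) → 5
  (T ∪ π[w,e](ρ[e/c](ρ[w/u](S)))) → 10

== RESULT ==
w | e
p | 5
p | 9
q | 3
q | 4
q | 4
q | 9
r | 5
r | 6
s | 3
t | 3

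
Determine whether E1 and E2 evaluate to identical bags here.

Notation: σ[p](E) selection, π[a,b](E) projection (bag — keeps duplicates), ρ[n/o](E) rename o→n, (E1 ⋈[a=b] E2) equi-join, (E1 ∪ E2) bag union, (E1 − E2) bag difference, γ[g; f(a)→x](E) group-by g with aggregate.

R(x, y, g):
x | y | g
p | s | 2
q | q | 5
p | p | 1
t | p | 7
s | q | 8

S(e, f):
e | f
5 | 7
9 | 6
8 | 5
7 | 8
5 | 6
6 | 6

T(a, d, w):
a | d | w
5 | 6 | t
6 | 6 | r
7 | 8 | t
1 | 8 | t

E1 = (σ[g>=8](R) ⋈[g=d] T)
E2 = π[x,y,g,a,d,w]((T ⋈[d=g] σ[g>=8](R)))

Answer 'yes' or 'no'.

E1 row counts bottom-up:
  R → 5
  σ[g>=8](R) → 1
  T → 4
  (σ[g>=8](R) ⋈[g=d] T) → 2
E2 row counts bottom-up:
  T → 4
  R → 5
  σ[g>=8](R) → 1
  (T ⋈[d=g] σ[g>=8](R)) → 2
  π[x,y,g,a,d,w]((T ⋈[d=g] σ[g>=8](R))) → 2

E1 and E2 produce the same multiset:
x | y | g | a | d | w
s | q | 8 | 1 | 8 | t
s | q | 8 | 7 | 8 | t

yes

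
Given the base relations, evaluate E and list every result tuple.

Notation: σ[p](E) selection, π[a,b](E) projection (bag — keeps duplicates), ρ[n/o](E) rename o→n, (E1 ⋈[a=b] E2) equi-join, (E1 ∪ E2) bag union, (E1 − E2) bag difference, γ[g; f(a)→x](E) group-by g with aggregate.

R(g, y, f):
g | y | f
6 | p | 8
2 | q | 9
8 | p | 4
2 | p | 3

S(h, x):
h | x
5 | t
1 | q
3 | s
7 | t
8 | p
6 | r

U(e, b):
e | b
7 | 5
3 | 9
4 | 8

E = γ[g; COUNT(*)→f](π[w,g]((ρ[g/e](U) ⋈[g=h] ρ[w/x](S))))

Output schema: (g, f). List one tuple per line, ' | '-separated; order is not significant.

Stepwise |·|:
  U → 3
  ρ[g/e](U) → 3
  S → 6
  ρ[w/x](S) → 6
  (ρ[g/e](U) ⋈[g=h] ρ[w/x](S)) → 2
  π[w,g]((ρ[g/e](U) ⋈[g=h] ρ[w/x](S))) → 2
  γ[g; COUNT(*)→f](π[w,g]((ρ[g/e](U) ⋈[g=h] ρ[w/x](S)))) → 2

== RESULT ==
g | f
3 | 1
7 | 1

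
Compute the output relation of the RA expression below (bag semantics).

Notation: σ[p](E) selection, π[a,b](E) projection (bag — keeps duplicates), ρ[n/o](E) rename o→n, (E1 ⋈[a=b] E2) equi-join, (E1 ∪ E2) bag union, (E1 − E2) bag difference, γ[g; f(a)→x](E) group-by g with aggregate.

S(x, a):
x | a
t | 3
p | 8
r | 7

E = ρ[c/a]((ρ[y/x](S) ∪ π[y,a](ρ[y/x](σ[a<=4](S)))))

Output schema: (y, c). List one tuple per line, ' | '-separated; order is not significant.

Subexpression sizes:
  S → 3
  ρ[y/x](S) → 3
  S → 3
  σ[a<=4](S) → 1
  ρ[y/x](σ[a<=4](S)) → 1
  π[y,a](ρ[y/x](σ[a<=4](S))) → 1
  (ρ[y/x](S) ∪ π[y,a](ρ[y/x](σ[a<=4](S)))) → 4
  ρ[c/a]((ρ[y/x](S) ∪ π[y,a](ρ[y/x](σ[a<=4](S))))) → 4

== RESULT ==
y | c
p | 8
r | 7
t | 3
t | 3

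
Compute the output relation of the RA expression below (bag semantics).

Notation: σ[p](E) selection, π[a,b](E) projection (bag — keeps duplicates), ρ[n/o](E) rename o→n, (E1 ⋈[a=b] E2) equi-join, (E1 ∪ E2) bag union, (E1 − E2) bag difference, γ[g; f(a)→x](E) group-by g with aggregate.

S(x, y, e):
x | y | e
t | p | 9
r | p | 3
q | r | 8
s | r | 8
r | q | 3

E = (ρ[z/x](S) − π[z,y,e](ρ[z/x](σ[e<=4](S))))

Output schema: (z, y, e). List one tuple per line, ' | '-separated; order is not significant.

Per-node cardinality:
  S → 5
  ρ[z/x](S) → 5
  S → 5
  σ[e<=4](S) → 2
  ρ[z/x](σ[e<=4](S)) → 2
  π[z,y,e](ρ[z/x](σ[e<=4](S))) → 2
  (ρ[z/x](S) − π[z,y,e](ρ[z/x](σ[e<=4](S)))) → 3

== RESULT ==
z | y | e
q | r | 8
s | r | 8
t | p | 9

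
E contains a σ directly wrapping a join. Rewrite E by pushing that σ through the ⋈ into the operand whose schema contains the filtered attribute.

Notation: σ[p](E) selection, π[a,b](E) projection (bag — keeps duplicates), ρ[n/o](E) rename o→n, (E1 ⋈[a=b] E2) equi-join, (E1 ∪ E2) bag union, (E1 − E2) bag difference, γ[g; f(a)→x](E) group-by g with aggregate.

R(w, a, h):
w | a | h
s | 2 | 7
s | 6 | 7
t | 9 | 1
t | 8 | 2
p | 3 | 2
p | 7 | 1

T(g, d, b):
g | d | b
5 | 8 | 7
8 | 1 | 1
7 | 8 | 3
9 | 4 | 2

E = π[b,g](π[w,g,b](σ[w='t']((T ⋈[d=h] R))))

σ filters on w, owned by the right side.
E' = π[b,g](π[w,g,b]((T ⋈[d=h] σ[w='t'](R))))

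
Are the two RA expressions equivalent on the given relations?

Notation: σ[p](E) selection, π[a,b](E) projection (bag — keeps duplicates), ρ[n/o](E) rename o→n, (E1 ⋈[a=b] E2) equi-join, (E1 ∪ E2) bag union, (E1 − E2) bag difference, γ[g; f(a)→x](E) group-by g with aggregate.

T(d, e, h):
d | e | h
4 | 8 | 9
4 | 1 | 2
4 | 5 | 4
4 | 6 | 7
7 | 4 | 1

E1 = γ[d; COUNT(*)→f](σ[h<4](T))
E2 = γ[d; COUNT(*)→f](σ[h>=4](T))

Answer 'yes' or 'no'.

E1 per-node cardinality:
  T → 5
  σ[h<4](T) → 2
  γ[d; COUNT(*)→f](σ[h<4](T)) → 2
E2 per-node cardinality:
  T → 5
  σ[h>=4](T) → 3
  γ[d; COUNT(*)→f](σ[h>=4](T)) → 1

E1 result:
d | f
4 | 1
7 | 1
E2 result:
d | f
4 | 3
Witness: (4, 1) appears 1× in E1 but 0× in E2.

no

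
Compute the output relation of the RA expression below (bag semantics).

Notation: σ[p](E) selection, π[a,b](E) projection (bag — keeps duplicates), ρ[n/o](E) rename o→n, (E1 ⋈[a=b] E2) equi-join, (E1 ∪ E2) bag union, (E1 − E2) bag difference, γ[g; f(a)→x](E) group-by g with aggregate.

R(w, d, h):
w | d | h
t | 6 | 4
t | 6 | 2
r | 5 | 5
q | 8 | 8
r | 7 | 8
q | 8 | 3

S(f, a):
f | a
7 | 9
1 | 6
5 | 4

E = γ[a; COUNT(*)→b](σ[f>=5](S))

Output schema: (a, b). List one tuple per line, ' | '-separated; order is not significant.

Row counts bottom-up:
  S → 3
  σ[f>=5](S) → 2
  γ[a; COUNT(*)→b](σ[f>=5](S)) → 2

== RESULT ==
a | b
4 | 1
9 | 1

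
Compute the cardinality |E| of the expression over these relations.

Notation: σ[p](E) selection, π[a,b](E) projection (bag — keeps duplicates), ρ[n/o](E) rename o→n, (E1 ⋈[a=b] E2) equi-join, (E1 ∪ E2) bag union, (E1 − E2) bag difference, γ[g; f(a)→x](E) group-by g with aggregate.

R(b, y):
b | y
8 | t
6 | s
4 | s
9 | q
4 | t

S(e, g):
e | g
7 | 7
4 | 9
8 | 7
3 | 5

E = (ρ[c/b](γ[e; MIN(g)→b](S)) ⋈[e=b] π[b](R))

Per-node cardinality:
  S → 4
  γ[e; MIN(g)→b](S) → 4
  ρ[c/b](γ[e; MIN(g)→b](S)) → 4
  R → 5
  π[b](R) → 5
  (ρ[c/b](γ[e; MIN(g)→b](S)) ⋈[e=b] π[b](R)) → 3

|E| = 3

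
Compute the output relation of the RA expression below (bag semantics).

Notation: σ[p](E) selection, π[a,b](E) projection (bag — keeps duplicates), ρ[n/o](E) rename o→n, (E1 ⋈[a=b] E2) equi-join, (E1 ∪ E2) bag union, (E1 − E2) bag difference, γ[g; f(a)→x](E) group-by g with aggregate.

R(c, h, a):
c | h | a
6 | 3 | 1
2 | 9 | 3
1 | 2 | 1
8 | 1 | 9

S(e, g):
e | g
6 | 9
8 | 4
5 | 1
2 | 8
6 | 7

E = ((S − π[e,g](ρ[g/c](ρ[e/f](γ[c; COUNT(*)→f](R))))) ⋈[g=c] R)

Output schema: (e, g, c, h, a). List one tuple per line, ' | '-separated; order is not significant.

Per-node cardinality:
  S → 5
  R → 4
  γ[c; COUNT(*)→f](R) → 4
  ρ[e/f](γ[c; COUNT(*)→f](R)) → 4
  ρ[g/c](ρ[e/f](γ[c; COUNT(*)→f](R))) → 4
  π[e,g](ρ[g/c](ρ[e/f](γ[c; COUNT(*)→f](R)))) → 4
  (S − π[e,g](ρ[g/c](ρ[e/f](γ[c; COUNT(*)→f](R))))) → 5
  R → 4
  ((S − π[e,g](ρ[g/c](ρ[e/f](γ[c; COUNT(*)→f](R))))) ⋈[g=c] R) → 2

== RESULT ==
e | g | c | h | a
2 | 8 | 8 | 1 | 9
5 | 1 | 1 | 2 | 1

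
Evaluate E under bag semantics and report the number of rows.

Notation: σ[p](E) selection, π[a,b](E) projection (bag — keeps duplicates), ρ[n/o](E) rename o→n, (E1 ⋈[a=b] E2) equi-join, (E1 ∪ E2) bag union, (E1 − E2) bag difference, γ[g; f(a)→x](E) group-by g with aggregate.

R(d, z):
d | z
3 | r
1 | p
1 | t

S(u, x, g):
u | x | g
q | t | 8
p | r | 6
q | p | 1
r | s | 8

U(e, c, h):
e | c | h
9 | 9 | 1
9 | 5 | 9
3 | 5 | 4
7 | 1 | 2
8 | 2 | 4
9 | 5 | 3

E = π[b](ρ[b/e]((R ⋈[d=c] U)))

Per-node cardinality:
  R → 3
  U → 6
  (R ⋈[d=c] U) → 2
  ρ[b/e]((R ⋈[d=c] U)) → 2
  π[b](ρ[b/e]((R ⋈[d=c] U))) → 2

|E| = 2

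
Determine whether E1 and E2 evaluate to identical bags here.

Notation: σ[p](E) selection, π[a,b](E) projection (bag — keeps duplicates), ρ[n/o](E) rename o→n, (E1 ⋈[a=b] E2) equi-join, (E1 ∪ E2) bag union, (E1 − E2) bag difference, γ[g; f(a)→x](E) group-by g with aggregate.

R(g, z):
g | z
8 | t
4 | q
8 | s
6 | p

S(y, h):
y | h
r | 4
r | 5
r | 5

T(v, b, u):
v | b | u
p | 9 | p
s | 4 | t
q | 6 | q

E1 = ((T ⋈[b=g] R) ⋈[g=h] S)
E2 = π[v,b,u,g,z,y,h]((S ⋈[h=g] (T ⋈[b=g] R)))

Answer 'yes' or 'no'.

E1 row counts bottom-up:
  T → 3
  R → 4
  (T ⋈[b=g] R) → 2
  S → 3
  ((T ⋈[b=g] R) ⋈[g=h] S) → 1
E2 row counts bottom-up:
  S → 3
  T → 3
  R → 4
  (T ⋈[b=g] R) → 2
  (S ⋈[h=g] (T ⋈[b=g] R)) → 1
  π[v,b,u,g,z,y,h]((S ⋈[h=g] (T ⋈[b=g] R))) → 1

E1 and E2 produce the same multiset:
v | b | u | g | z | y | h
s | 4 | t | 4 | q | r | 4

yes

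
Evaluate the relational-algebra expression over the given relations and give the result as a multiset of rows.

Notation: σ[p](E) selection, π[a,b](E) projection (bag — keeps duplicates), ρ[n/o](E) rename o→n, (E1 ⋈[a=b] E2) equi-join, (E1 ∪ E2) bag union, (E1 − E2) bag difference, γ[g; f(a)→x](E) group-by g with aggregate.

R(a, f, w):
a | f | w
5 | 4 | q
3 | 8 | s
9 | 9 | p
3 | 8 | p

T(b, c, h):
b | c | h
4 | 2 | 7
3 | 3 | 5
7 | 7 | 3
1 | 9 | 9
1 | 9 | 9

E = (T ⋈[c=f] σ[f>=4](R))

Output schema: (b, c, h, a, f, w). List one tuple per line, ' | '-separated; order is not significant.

Stepwise |·|:
  T → 5
  R → 4
  σ[f>=4](R) → 4
  (T ⋈[c=f] σ[f>=4](R)) → 2

== RESULT ==
b | c | h | a | f | w
1 | 9 | 9 | 9 | 9 | p
1 | 9 | 9 | 9 | 9 | p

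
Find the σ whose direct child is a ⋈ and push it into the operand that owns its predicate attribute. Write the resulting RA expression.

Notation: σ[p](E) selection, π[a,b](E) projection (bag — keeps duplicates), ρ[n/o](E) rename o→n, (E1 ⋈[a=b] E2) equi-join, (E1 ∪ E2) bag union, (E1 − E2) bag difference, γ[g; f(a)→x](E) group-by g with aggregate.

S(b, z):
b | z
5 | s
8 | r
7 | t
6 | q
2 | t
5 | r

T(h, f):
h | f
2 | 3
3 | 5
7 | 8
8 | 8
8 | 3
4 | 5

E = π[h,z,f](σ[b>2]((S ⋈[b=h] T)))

σ filters on b, owned by the left side.
E' = π[h,z,f]((σ[b>2](S) ⋈[b=h] T))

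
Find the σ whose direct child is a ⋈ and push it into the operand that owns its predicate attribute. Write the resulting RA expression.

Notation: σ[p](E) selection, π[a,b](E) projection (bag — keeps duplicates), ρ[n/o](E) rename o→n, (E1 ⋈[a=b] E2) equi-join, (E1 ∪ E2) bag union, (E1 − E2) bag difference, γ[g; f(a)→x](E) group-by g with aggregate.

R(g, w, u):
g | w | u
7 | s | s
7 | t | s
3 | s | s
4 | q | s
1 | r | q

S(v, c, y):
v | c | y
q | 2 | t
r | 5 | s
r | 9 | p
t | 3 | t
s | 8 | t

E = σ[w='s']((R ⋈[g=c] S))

σ filters on w, owned by the left side.
E' = (σ[w='s'](R) ⋈[g=c] S)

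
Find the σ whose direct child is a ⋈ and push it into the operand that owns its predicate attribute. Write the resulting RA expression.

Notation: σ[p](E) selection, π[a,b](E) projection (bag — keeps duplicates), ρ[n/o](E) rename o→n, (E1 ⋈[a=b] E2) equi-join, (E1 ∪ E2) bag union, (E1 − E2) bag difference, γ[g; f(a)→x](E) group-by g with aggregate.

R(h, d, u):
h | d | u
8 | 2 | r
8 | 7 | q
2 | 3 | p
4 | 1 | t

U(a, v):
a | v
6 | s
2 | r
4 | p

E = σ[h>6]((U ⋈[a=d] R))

σ filters on h, owned by the right side.
E' = (U ⋈[a=d] σ[h>6](R))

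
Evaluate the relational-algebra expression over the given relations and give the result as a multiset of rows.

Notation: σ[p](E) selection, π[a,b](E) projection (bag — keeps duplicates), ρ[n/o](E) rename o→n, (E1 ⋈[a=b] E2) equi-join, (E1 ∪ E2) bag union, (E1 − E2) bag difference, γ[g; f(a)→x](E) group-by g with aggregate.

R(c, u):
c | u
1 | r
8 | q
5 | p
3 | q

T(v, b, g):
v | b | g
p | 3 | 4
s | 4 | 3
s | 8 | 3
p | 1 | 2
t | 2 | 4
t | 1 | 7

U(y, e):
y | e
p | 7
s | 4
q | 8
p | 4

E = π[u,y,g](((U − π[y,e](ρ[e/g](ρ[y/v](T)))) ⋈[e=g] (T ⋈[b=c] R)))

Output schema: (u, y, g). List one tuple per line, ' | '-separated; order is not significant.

Subexpression sizes:
  U → 4
  T → 6
  ρ[y/v](T) → 6
  ρ[e/g](ρ[y/v](T)) → 6
  π[y,e](ρ[e/g](ρ[y/v](T))) → 6
  (U − π[y,e](ρ[e/g](ρ[y/v](T)))) → 3
  T → 6
  R → 4
  (T ⋈[b=c] R) → 4
  ((U − π[y,e](ρ[e/g](ρ[y/v](T)))) ⋈[e=g] (T ⋈[b=c] R)) → 2
  π[u,y,g](((U − π[y,e](ρ[e/g](ρ[y/v](T)))) ⋈[e=g] (T ⋈[b=c] R))) → 2

== RESULT ==
u | y | g
q | s | 4
r | p | 7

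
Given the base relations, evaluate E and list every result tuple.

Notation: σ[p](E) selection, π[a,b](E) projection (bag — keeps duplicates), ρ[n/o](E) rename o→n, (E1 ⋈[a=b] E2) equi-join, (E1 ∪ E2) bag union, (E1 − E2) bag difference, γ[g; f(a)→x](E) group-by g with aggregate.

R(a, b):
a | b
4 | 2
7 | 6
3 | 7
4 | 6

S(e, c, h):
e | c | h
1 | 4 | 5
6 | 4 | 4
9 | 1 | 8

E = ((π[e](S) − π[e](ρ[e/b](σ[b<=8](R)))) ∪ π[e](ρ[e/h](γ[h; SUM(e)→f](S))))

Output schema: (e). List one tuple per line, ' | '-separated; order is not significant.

Per-node cardinality:
  S → 3
  π[e](S) → 3
  R → 4
  σ[b<=8](R) → 4
  ρ[e/b](σ[b<=8](R)) → 4
  π[e](ρ[e/b](σ[b<=8](R))) → 4
  (π[e](S) − π[e](ρ[e/b](σ[b<=8](R)))) → 2
  S → 3
  γ[h; SUM(e)→f](S) → 3
  ρ[e/h](γ[h; SUM(e)→f](S)) → 3
  π[e](ρ[e/h](γ[h; SUM(e)→f](S))) → 3
  ((π[e](S) − π[e](ρ[e/b](σ[b<=8](R)))) ∪ π[e](ρ[e/h](γ[h; SUM(e)→f](S)))) → 5

== RESULT ==
e
1
4
5
8
9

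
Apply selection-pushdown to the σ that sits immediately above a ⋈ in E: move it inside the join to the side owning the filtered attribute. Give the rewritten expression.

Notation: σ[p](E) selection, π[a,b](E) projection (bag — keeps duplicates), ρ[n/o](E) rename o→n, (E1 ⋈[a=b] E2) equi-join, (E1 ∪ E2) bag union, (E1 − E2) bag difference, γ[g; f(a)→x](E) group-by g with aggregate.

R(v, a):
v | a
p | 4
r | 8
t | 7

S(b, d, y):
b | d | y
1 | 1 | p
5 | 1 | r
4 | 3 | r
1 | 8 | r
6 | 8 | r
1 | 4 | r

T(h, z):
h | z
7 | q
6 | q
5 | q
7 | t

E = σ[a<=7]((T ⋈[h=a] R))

σ filters on a, owned by the right side.
E' = (T ⋈[h=a] σ[a<=7](R))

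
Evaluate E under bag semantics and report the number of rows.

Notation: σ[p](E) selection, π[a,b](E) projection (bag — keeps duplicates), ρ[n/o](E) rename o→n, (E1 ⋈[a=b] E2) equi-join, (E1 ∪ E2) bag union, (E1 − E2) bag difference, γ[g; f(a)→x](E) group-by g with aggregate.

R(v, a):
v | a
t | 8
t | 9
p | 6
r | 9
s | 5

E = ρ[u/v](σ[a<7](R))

Per-node cardinality:
  R → 5
  σ[a<7](R) → 2
  ρ[u/v](σ[a<7](R)) → 2

|E| = 2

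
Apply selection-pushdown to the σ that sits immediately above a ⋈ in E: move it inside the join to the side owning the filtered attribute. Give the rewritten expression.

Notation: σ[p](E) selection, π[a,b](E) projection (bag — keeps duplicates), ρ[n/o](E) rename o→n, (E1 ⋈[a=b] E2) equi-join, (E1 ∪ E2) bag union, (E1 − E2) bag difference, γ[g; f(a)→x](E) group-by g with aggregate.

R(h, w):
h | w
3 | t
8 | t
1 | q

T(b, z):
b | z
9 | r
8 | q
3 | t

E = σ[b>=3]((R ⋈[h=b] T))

σ filters on b, owned by the right side.
E' = (R ⋈[h=b] σ[b>=3](T))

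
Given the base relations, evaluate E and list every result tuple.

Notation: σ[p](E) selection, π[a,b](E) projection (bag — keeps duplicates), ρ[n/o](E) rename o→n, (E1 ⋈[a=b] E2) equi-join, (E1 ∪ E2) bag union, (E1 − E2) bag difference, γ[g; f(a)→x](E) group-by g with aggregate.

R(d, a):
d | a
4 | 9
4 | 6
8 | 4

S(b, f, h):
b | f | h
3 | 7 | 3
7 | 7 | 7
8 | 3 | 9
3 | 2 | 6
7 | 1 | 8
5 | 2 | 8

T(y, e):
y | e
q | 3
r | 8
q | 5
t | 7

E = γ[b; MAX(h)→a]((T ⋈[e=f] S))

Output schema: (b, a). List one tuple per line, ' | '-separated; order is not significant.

Per-node cardinality:
  T → 4
  S → 6
  (T ⋈[e=f] S) → 3
  γ[b; MAX(h)→a]((T ⋈[e=f] S)) → 3

== RESULT ==
b | a
3 | 3
7 | 7
8 | 9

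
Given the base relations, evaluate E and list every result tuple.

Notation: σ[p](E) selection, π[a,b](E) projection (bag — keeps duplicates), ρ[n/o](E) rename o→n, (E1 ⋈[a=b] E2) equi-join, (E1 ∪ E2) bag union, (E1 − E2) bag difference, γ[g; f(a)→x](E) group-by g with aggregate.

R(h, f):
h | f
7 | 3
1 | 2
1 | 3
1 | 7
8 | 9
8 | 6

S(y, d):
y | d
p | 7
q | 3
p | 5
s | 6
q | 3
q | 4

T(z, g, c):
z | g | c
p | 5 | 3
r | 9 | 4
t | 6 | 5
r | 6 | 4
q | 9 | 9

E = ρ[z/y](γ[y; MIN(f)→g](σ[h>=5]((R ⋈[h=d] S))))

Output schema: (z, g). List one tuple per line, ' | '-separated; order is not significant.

Row counts bottom-up:
  R → 6
  S → 6
  (R ⋈[h=d] S) → 1
  σ[h>=5]((R ⋈[h=d] S)) → 1
  γ[y; MIN(f)→g](σ[h>=5]((R ⋈[h=d] S))) → 1
  ρ[z/y](γ[y; MIN(f)→g](σ[h>=5]((R ⋈[h=d] S)))) → 1

== RESULT ==
z | g
p | 3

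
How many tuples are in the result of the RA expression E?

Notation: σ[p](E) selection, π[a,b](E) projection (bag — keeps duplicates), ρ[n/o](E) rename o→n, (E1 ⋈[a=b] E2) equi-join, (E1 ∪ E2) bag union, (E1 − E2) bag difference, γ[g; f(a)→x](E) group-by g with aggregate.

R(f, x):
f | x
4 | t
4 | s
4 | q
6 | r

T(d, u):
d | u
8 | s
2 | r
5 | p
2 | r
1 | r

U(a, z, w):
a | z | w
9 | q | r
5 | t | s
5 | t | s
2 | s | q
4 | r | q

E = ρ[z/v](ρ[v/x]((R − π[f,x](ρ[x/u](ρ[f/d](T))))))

Subexpression sizes:
  R → 4
  T → 5
  ρ[f/d](T) → 5
  ρ[x/u](ρ[f/d](T)) → 5
  π[f,x](ρ[x/u](ρ[f/d](T))) → 5
  (R − π[f,x](ρ[x/u](ρ[f/d](T)))) → 4
  ρ[v/x]((R − π[f,x](ρ[x/u](ρ[f/d](T))))) → 4
  ρ[z/v](ρ[v/x]((R − π[f,x](ρ[x/u](ρ[f/d](T)))))) → 4

|E| = 4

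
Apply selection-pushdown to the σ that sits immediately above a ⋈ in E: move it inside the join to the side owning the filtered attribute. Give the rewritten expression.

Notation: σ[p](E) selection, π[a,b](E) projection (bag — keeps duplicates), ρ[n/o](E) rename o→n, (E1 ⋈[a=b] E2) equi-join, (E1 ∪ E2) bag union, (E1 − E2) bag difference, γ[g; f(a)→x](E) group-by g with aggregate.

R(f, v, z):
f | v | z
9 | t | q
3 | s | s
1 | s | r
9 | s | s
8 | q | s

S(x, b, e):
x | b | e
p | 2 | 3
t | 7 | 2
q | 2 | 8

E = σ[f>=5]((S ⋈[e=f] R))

σ filters on f, owned by the right side.
E' = (S ⋈[e=f] σ[f>=5](R))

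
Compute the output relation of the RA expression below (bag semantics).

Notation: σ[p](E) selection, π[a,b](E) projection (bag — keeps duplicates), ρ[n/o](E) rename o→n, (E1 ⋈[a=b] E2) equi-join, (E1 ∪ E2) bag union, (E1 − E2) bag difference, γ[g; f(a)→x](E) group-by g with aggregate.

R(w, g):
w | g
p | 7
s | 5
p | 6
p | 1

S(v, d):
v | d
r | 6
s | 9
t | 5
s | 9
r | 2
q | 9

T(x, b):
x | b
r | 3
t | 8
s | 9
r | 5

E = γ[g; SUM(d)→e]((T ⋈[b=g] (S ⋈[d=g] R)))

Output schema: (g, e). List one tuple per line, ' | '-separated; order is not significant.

Subexpression sizes:
  T → 4
  S → 6
  R → 4
  (S ⋈[d=g] R) → 2
  (T ⋈[b=g] (S ⋈[d=g] R)) → 1
  γ[g; SUM(d)→e]((T ⋈[b=g] (S ⋈[d=g] R))) → 1

== RESULT ==
g | e
5 | 5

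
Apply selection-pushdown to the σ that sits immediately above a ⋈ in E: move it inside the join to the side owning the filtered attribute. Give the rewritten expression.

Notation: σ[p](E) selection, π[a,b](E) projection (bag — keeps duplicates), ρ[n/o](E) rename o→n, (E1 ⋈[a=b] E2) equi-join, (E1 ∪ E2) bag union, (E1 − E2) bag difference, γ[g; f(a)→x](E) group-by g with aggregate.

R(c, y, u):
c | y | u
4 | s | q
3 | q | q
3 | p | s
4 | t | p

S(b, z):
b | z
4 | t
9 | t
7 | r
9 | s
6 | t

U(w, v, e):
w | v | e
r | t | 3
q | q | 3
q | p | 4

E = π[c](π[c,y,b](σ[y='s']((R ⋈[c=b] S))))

σ filters on y, owned by the left side.
E' = π[c](π[c,y,b]((σ[y='s'](R) ⋈[c=b] S)))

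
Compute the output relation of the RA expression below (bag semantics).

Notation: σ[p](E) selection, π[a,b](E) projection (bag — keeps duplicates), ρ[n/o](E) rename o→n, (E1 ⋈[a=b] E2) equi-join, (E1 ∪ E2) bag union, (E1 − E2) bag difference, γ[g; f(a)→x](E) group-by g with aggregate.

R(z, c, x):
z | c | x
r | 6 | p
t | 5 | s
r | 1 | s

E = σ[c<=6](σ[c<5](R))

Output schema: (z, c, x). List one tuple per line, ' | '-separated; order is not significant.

Stepwise |·|:
  R → 3
  σ[c<5](R) → 1
  σ[c<=6](σ[c<5](R)) → 1

== RESULT ==
z | c | x
r | 1 | s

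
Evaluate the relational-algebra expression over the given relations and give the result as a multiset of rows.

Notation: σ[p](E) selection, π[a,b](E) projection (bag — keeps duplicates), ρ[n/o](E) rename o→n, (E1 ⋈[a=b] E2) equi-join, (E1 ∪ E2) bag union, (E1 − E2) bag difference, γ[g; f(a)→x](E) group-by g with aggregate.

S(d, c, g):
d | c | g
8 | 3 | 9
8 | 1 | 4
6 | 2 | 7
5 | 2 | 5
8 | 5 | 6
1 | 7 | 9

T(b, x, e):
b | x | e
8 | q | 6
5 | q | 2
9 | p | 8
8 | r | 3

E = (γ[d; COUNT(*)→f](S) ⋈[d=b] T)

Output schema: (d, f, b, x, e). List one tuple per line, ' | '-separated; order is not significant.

Stepwise |·|:
  S → 6
  γ[d; COUNT(*)→f](S) → 4
  T → 4
  (γ[d; COUNT(*)→f](S) ⋈[d=b] T) → 3

== RESULT ==
d | f | b | x | e
5 | 1 | 5 | q | 2
8 | 3 | 8 | q | 6
8 | 3 | 8 | r | 3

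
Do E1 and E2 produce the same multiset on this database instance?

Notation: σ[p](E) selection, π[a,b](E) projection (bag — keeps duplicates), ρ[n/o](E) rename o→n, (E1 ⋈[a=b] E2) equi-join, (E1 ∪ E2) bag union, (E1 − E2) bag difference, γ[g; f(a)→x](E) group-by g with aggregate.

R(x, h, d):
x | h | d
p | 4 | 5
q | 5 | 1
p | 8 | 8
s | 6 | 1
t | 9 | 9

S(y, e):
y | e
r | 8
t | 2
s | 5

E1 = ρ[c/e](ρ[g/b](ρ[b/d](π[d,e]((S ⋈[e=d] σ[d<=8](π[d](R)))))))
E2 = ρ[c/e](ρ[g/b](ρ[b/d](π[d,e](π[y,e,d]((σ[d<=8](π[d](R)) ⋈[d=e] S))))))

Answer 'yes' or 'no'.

E1 stepwise |·|:
  S → 3
  R → 5
  π[d](R) → 5
  σ[d<=8](π[d](R)) → 4
  (S ⋈[e=d] σ[d<=8](π[d](R))) → 2
  π[d,e]((S ⋈[e=d] σ[d<=8](π[d](R)))) → 2
  ρ[b/d](π[d,e]((S ⋈[e=d] σ[d<=8](π[d](R))))) → 2
  ρ[g/b](ρ[b/d](π[d,e]((S ⋈[e=d] σ[d<=8](π[d](R)))))) → 2
  ρ[c/e](ρ[g/b](ρ[b/d](π[d,e]((S ⋈[e=d] σ[d<=8](π[d](R))))))) → 2
E2 stepwise |·|:
  R → 5
  π[d](R) → 5
  σ[d<=8](π[d](R)) → 4
  S → 3
  (σ[d<=8](π[d](R)) ⋈[d=e] S) → 2
  π[y,e,d]((σ[d<=8](π[d](R)) ⋈[d=e] S)) → 2
  π[d,e](π[y,e,d]((σ[d<=8](π[d](R)) ⋈[d=e] S))) → 2
  ρ[b/d](π[d,e](π[y,e,d]((σ[d<=8](π[d](R)) ⋈[d=e] S)))) → 2
  ρ[g/b](ρ[b/d](π[d,e](π[y,e,d]((σ[d<=8](π[d](R)) ⋈[d=e] S))))) → 2
  ρ[c/e](ρ[g/b](ρ[b/d](π[d,e](π[y,e,d]((σ[d<=8](π[d](R)) ⋈[d=e] S)))))) → 2

E1 and E2 produce the same multiset:
g | c
5 | 5
8 | 8

yes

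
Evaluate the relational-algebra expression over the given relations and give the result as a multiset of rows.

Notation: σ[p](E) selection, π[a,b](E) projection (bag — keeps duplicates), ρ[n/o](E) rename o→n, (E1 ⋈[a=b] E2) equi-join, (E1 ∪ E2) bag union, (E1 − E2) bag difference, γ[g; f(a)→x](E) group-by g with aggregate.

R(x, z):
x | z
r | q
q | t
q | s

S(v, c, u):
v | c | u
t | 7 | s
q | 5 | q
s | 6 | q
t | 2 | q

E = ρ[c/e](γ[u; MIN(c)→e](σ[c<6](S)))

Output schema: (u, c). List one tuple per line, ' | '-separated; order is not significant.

Per-node cardinality:
  S → 4
  σ[c<6](S) → 2
  γ[u; MIN(c)→e](σ[c<6](S)) → 1
  ρ[c/e](γ[u; MIN(c)→e](σ[c<6](S))) → 1

== RESULT ==
u | c
q | 2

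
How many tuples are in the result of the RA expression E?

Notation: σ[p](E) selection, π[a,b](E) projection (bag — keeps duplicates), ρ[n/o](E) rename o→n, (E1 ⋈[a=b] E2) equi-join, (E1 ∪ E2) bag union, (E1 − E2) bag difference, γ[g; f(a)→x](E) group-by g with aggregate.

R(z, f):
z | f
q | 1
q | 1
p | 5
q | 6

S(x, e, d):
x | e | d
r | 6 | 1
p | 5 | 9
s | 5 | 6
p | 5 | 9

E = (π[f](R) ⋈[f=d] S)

Row counts bottom-up:
  R → 4
  π[f](R) → 4
  S → 4
  (π[f](R) ⋈[f=d] S) → 3

|E| = 3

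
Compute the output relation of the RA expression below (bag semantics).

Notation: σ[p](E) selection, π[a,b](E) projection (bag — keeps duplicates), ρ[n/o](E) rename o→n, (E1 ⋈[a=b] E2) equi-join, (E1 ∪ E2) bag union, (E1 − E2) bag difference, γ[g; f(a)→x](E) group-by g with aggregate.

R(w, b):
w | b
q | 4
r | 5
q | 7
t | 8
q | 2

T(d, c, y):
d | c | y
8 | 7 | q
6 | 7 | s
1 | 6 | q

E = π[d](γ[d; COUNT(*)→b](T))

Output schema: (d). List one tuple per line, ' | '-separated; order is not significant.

Subexpression sizes:
  T → 3
  γ[d; COUNT(*)→b](T) → 3
  π[d](γ[d; COUNT(*)→b](T)) → 3

== RESULT ==
d
1
6
8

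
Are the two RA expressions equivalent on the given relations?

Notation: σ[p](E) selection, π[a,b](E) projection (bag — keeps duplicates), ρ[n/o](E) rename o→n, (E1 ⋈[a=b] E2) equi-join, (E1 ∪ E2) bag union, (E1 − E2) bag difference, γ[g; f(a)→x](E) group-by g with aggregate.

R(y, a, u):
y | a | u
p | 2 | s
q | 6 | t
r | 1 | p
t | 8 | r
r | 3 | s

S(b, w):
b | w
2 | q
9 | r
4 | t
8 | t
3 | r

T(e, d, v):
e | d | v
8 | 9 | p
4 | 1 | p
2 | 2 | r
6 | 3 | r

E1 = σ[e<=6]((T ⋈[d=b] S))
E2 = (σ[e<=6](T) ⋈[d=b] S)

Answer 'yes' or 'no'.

E1 per-node cardinality:
  T → 4
  S → 5
  (T ⋈[d=b] S) → 3
  σ[e<=6]((T ⋈[d=b] S)) → 2
E2 per-node cardinality:
  T → 4
  σ[e<=6](T) → 3
  S → 5
  (σ[e<=6](T) ⋈[d=b] S) → 2

E1 and E2 produce the same multiset:
e | d | v | b | w
2 | 2 | r | 2 | q
6 | 3 | r | 3 | r

yes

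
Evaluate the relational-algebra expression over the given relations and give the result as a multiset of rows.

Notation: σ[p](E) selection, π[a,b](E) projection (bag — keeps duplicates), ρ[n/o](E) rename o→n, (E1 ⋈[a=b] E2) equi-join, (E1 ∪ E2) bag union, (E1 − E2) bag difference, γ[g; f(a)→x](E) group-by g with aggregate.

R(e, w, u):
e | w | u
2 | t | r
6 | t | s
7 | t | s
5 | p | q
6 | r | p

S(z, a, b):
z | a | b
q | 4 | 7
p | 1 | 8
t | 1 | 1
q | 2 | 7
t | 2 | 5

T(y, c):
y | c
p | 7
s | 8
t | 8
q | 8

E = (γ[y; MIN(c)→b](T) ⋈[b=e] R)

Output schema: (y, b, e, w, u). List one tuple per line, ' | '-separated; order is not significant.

Subexpression sizes:
  T → 4
  γ[y; MIN(c)→b](T) → 4
  R → 5
  (γ[y; MIN(c)→b](T) ⋈[b=e] R) → 1

== RESULT ==
y | b | e | w | u
p | 7 | 7 | t | s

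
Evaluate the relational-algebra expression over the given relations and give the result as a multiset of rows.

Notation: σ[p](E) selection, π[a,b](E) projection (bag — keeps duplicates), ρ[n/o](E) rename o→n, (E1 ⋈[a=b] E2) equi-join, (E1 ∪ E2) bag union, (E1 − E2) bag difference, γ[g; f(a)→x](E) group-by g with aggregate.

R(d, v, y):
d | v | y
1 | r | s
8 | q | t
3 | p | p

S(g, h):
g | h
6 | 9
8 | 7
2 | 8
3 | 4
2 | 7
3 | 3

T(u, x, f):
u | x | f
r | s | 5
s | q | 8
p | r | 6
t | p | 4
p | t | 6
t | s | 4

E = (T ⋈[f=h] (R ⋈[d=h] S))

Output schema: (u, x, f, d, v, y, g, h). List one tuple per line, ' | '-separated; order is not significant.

Subexpression sizes:
  T → 6
  R → 3
  S → 6
  (R ⋈[d=h] S) → 2
  (T ⋈[f=h] (R ⋈[d=h] S)) → 1

== RESULT ==
u | x | f | d | v | y | g | h
s | q | 8 | 8 | q | t | 2 | 8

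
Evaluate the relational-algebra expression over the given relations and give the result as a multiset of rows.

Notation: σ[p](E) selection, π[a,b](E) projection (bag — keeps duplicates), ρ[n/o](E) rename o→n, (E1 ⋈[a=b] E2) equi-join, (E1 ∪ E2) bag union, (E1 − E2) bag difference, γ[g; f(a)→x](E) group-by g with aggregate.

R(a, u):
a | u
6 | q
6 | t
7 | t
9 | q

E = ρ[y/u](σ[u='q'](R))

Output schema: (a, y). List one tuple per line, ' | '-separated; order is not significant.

Per-node cardinality:
  R → 4
  σ[u='q'](R) → 2
  ρ[y/u](σ[u='q'](R)) → 2

== RESULT ==
a | y
6 | q
9 | q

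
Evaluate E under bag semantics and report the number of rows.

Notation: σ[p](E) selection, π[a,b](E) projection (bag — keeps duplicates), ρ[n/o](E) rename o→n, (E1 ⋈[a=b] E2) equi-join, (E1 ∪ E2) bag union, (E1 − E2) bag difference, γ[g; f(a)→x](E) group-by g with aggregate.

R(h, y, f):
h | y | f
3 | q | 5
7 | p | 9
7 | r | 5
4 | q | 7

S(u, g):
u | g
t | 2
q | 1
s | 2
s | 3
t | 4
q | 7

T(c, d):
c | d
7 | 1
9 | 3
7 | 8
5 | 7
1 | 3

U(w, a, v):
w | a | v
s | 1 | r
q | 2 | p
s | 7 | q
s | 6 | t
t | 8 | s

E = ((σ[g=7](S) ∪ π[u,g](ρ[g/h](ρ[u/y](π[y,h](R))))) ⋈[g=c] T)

Row counts bottom-up:
  S → 6
  σ[g=7](S) → 1
  R → 4
  π[y,h](R) → 4
  ρ[u/y](π[y,h](R)) → 4
  ρ[g/h](ρ[u/y](π[y,h](R))) → 4
  π[u,g](ρ[g/h](ρ[u/y](π[y,h](R)))) → 4
  (σ[g=7](S) ∪ π[u,g](ρ[g/h](ρ[u/y](π[y,h](R))))) → 5
  T → 5
  ((σ[g=7](S) ∪ π[u,g](ρ[g/h](ρ[u/y](π[y,h](R))))) ⋈[g=c] T) → 6

|E| = 6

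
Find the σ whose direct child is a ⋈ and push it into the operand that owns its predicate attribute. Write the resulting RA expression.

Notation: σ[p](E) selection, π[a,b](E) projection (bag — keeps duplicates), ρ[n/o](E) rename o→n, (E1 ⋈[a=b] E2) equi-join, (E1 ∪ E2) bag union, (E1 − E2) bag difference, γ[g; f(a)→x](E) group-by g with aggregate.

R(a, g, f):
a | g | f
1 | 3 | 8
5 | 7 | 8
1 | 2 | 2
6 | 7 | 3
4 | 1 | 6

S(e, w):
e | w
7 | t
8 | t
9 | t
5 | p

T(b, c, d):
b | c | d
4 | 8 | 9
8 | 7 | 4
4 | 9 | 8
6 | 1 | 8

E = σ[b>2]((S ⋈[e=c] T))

σ filters on b, owned by the right side.
E' = (S ⋈[e=c] σ[b>2](T))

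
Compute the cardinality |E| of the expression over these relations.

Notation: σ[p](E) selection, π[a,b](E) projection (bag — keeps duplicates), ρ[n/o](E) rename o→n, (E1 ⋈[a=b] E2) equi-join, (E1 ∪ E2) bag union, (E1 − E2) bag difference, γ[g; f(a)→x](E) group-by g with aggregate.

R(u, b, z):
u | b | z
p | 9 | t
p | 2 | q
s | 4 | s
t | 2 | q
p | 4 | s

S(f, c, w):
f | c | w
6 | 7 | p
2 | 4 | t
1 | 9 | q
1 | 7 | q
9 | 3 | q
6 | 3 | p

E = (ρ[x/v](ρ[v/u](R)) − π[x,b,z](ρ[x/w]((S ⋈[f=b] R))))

Row counts bottom-up:
  R → 5
  ρ[v/u](R) → 5
  ρ[x/v](ρ[v/u](R)) → 5
  S → 6
  R → 5
  (S ⋈[f=b] R) → 3
  ρ[x/w]((S ⋈[f=b] R)) → 3
  π[x,b,z](ρ[x/w]((S ⋈[f=b] R))) → 3
  (ρ[x/v](ρ[v/u](R)) − π[x,b,z](ρ[x/w]((S ⋈[f=b] R)))) → 4

|E| = 4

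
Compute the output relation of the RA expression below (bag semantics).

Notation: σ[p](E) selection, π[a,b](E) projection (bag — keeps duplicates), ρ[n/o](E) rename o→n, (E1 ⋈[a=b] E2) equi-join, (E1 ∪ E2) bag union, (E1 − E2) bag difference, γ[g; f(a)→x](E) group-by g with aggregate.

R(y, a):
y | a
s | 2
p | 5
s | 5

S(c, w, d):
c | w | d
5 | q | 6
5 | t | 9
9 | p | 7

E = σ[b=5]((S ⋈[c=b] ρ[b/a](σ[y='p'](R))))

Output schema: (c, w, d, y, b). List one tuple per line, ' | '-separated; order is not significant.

Per-node cardinality:
  S → 3
  R → 3
  σ[y='p'](R) → 1
  ρ[b/a](σ[y='p'](R)) → 1
  (S ⋈[c=b] ρ[b/a](σ[y='p'](R))) → 2
  σ[b=5]((S ⋈[c=b] ρ[b/a](σ[y='p'](R)))) → 2

== RESULT ==
c | w | d | y | b
5 | q | 6 | p | 5
5 | t | 9 | p | 5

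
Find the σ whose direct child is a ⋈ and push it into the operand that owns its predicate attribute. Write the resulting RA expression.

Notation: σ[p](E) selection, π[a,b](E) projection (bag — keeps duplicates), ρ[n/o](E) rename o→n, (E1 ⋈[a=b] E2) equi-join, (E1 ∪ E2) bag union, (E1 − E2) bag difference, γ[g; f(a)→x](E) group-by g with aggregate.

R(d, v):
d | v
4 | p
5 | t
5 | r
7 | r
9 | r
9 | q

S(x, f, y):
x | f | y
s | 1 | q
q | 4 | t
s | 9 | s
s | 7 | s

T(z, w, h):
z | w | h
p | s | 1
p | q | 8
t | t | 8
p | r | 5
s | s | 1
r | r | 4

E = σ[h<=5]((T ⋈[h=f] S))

σ filters on h, owned by the left side.
E' = (σ[h<=5](T) ⋈[h=f] S)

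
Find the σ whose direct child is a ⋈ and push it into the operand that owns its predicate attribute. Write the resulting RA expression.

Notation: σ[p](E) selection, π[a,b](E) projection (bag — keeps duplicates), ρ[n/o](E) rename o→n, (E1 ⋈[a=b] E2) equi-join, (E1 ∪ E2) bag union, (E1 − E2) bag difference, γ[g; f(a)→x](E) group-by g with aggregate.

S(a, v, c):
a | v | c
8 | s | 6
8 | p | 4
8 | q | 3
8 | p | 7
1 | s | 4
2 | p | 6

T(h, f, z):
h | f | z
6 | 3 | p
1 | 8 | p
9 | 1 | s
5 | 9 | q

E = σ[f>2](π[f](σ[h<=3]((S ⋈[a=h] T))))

σ filters on h, owned by the right side.
E' = σ[f>2](π[f]((S ⋈[a=h] σ[h<=3](T))))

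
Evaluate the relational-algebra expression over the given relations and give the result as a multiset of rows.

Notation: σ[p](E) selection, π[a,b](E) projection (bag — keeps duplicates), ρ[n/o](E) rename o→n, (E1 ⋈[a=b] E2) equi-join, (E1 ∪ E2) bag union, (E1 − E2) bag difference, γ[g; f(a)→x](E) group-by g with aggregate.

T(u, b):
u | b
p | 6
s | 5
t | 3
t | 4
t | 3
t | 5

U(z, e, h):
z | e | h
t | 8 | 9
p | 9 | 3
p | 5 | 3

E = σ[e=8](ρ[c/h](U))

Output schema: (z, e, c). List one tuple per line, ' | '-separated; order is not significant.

Stepwise |·|:
  U → 3
  ρ[c/h](U) → 3
  σ[e=8](ρ[c/h](U)) → 1

== RESULT ==
z | e | c
t | 8 | 9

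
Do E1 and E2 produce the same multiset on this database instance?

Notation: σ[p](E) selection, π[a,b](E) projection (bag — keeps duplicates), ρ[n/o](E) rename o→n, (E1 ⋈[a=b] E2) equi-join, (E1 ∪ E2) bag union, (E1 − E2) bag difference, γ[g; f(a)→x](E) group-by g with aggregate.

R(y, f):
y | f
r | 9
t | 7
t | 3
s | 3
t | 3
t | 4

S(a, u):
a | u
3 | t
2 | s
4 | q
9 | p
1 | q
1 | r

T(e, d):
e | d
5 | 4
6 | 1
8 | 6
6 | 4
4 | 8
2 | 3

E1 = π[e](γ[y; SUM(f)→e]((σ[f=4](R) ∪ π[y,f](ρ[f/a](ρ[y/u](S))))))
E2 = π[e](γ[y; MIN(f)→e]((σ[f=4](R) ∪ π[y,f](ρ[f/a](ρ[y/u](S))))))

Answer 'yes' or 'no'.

E1 stepwise |·|:
  R → 6
  σ[f=4](R) → 1
  S → 6
  ρ[y/u](S) → 6
  ρ[f/a](ρ[y/u](S)) → 6
  π[y,f](ρ[f/a](ρ[y/u](S))) → 6
  (σ[f=4](R) ∪ π[y,f](ρ[f/a](ρ[y/u](S)))) → 7
  γ[y; SUM(f)→e]((σ[f=4](R) ∪ π[y,f](ρ[f/a](ρ[y/u](S))))) → 5
  π[e](γ[y; SUM(f)→e]((σ[f=4](R) ∪ π[y,f](ρ[f/a](ρ[y/u](S)))))) → 5
E2 stepwise |·|:
  R → 6
  σ[f=4](R) → 1
  S → 6
  ρ[y/u](S) → 6
  ρ[f/a](ρ[y/u](S)) → 6
  π[y,f](ρ[f/a](ρ[y/u](S))) → 6
  (σ[f=4](R) ∪ π[y,f](ρ[f/a](ρ[y/u](S)))) → 7
  γ[y; MIN(f)→e]((σ[f=4](R) ∪ π[y,f](ρ[f/a](ρ[y/u](S))))) → 5
  π[e](γ[y; MIN(f)→e]((σ[f=4](R) ∪ π[y,f](ρ[f/a](ρ[y/u](S)))))) → 5

E1 result:
e
1
2
5
7
9
E2 result:
e
1
1
2
3
9
Witness: (5,) appears 1× in E1 but 0× in E2.

no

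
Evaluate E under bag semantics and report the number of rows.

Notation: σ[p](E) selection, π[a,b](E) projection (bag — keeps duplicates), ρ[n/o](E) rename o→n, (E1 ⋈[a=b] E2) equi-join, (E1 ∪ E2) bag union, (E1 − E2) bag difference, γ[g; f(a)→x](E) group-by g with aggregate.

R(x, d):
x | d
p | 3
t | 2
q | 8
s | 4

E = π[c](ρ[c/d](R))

Subexpression sizes:
  R → 4
  ρ[c/d](R) → 4
  π[c](ρ[c/d](R)) → 4

|E| = 4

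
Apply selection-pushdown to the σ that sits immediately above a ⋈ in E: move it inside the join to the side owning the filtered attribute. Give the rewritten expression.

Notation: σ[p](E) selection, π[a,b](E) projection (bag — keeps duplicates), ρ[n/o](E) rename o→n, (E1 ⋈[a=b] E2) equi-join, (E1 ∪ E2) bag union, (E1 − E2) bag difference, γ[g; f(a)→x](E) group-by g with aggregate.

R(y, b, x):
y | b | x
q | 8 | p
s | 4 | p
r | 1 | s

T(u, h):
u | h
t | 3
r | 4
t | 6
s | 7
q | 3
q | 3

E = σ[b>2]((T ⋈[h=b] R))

σ filters on b, owned by the right side.
E' = (T ⋈[h=b] σ[b>2](R))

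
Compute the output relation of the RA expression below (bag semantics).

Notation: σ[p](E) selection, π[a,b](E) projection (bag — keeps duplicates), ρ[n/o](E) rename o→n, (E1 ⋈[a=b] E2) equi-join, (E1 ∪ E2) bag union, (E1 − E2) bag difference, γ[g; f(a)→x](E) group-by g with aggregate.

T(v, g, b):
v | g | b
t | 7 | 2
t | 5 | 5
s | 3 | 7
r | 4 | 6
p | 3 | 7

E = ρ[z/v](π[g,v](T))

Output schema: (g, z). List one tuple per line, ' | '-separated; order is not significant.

Row counts bottom-up:
  T → 5
  π[g,v](T) → 5
  ρ[z/v](π[g,v](T)) → 5

== RESULT ==
g | z
3 | p
3 | s
4 | r
5 | t
7 | t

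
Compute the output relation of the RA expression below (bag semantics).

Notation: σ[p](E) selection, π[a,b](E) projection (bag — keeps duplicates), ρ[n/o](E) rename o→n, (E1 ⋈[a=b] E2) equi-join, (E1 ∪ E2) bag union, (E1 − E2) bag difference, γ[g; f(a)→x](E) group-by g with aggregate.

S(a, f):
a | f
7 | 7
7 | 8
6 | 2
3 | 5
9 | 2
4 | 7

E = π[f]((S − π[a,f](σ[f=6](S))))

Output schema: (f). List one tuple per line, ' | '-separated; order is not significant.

Stepwise |·|:
  S → 6
  S → 6
  σ[f=6](S) → 0
  π[a,f](σ[f=6](S)) → 0
  (S − π[a,f](σ[f=6](S))) → 6
  π[f]((S − π[a,f](σ[f=6](S)))) → 6

== RESULT ==
f
2
2
5
7
7
8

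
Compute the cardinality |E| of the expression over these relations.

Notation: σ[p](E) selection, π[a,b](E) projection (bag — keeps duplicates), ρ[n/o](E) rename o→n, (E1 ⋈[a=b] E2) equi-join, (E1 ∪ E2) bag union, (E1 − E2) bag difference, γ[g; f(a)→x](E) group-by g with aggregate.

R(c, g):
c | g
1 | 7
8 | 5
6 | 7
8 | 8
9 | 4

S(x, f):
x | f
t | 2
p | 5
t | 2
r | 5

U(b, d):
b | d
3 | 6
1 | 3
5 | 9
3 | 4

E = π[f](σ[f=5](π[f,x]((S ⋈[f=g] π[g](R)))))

Per-node cardinality:
  S → 4
  R → 5
  π[g](R) → 5
  (S ⋈[f=g] π[g](R)) → 2
  π[f,x]((S ⋈[f=g] π[g](R))) → 2
  σ[f=5](π[f,x]((S ⋈[f=g] π[g](R)))) → 2
  π[f](σ[f=5](π[f,x]((S ⋈[f=g] π[g](R))))) → 2

|E| = 2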